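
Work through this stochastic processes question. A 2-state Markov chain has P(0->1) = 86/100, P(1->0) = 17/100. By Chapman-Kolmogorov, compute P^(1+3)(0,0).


P^4 = P^1 * P^3
Computing via matrix multiplication of the transition matrix.
Entry (0,0) of P^4 = 0.1650

0.1650


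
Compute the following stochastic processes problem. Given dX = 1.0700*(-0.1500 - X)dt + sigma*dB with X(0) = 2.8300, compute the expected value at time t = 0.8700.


E[X(t)] = mu + (X(0) - mu)*exp(-theta*t)
= -0.1500 + (2.8300 - -0.1500)*exp(-1.0700*0.8700)
= -0.1500 + 2.9800 * 0.3942
= 1.0247

1.0247


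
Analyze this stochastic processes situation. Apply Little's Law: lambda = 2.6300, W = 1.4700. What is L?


Little's Law: L = lambda * W
= 2.6300 * 1.4700
= 3.8661

3.8661


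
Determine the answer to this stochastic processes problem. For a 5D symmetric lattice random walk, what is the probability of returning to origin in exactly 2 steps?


P(return in 2 steps) = P(reverse first step) = 1/(2d)
= 1/10
= 0.1000

0.1000


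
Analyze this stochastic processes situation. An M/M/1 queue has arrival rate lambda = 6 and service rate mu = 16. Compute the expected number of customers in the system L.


rho = 6/16 = 0.3750
L = rho/(1-rho)
= 0.3750/0.6250
= 0.6000

0.6000


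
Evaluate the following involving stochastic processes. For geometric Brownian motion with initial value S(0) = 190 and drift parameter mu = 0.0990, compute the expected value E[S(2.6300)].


E[S(t)] = S(0) * exp(mu * t)
= 190 * exp(0.0990 * 2.6300)
= 190 * 1.2974
= 246.5079

246.5079


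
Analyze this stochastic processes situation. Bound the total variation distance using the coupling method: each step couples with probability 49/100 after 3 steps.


TV distance bound <= (1-delta)^n
= (1 - 0.4900)^3
= 0.5100^3
= 0.1327

0.1327


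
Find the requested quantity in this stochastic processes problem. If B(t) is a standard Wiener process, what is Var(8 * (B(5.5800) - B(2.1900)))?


Var(alpha*(B(t)-B(s))) = alpha^2 * (t-s)
= 8^2 * (5.5800 - 2.1900)
= 64 * 3.3900
= 216.9600

216.9600


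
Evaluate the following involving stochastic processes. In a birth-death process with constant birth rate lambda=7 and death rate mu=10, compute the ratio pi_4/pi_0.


For birth-death process, pi_n/pi_0 = (lambda/mu)^n
= (7/10)^4
= 0.2401

0.2401


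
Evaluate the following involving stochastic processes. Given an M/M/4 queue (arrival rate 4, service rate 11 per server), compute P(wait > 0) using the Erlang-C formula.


a = lambda/mu = 0.3636
rho = a/c = 0.0909
Erlang-C formula applied:
C(c,a) = 5.5708e-04

5.5708e-04


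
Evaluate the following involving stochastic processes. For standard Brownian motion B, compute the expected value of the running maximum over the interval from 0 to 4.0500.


E(max B(s)) = sqrt(2t/pi)
= sqrt(2*4.0500/pi)
= sqrt(2.5783)
= 1.6057

1.6057


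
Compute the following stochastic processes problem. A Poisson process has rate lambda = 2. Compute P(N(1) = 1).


P(N(t)=k) = (lambda*t)^k * exp(-lambda*t) / k!
lambda*t = 2
= 2^1 * exp(-2) / 1!
= 2 * 0.1353 / 1
= 0.2707

0.2707


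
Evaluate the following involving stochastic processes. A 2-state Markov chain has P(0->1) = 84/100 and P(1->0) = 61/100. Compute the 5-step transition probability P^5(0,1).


Computing P^5 by matrix multiplication.
P = [[0.1600, 0.8400], [0.6100, 0.3900]]
After raising P to the power 5:
P^5(0,1) = 0.5900

0.5900


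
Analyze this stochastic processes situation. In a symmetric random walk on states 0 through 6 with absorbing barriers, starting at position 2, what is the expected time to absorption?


For symmetric RW on 0,...,N with absorbing barriers, E(i) = i*(N-i)
E(2) = 2 * 4 = 8

8


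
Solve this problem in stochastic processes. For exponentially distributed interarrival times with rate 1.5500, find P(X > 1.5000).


P(X > t) = exp(-lambda * t)
= exp(-1.5500 * 1.5000)
= exp(-2.3250) = 0.0978

0.0978


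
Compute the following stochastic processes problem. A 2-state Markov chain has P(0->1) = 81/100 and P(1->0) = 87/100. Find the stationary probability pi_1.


Stationary distribution: pi_0 = p10/(p01+p10), pi_1 = p01/(p01+p10)
p01 = 0.8100, p10 = 0.8700
pi_1 = 0.4821

0.4821


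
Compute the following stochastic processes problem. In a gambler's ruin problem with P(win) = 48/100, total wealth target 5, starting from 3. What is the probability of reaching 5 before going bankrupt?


Gambler's ruin formula:
r = q/p = 0.5200/0.4800 = 1.0833
P(win) = (1 - r^i)/(1 - r^N)
= (1 - 1.0833^3)/(1 - 1.0833^5)
= 0.5515

0.5515


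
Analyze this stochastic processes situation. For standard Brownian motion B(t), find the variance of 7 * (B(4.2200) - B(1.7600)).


Var(alpha*(B(t)-B(s))) = alpha^2 * (t-s)
= 7^2 * (4.2200 - 1.7600)
= 49 * 2.4600
= 120.5400

120.5400


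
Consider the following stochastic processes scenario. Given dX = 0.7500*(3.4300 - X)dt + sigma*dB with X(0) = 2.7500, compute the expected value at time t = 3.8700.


E[X(t)] = mu + (X(0) - mu)*exp(-theta*t)
= 3.4300 + (2.7500 - 3.4300)*exp(-0.7500*3.8700)
= 3.4300 + -0.6800 * 0.0549
= 3.3927

3.3927


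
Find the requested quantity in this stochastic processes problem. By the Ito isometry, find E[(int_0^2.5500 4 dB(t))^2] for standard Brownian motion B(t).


By Ito isometry: E[(int f dB)^2] = int f^2 dt
= 4^2 * 2.5500
= 16 * 2.5500 = 40.8000

40.8000


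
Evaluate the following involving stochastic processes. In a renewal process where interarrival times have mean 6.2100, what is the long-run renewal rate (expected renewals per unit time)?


Long-run renewal rate = 1/E(X)
= 1/6.2100
= 0.1610

0.1610


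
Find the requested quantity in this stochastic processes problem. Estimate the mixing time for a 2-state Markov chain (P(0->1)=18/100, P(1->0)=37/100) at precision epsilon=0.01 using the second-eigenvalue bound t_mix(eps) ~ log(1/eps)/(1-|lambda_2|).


lambda_2 = |1 - p01 - p10| = |1 - 0.1800 - 0.3700| = 0.4500
t_mix ~ log(1/eps)/(1 - |lambda_2|)
= log(100)/(1 - 0.4500) = 4.6052/0.5500
= 8.3730

8.3730


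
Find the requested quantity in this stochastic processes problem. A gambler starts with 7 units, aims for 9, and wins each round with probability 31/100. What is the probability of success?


Gambler's ruin formula:
r = q/p = 0.6900/0.3100 = 2.2258
P(win) = (1 - r^i)/(1 - r^N)
= (1 - 2.2258^7)/(1 - 2.2258^9)
= 0.2013

0.2013


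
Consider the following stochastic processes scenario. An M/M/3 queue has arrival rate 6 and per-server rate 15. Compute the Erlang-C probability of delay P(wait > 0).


a = lambda/mu = 0.4000
rho = a/c = 0.1333
Erlang-C formula applied:
C(c,a) = 0.0082

0.0082


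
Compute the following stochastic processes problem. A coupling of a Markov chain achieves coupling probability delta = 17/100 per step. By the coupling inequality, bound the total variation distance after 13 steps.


TV distance bound <= (1-delta)^n
= (1 - 0.1700)^13
= 0.8300^13
= 0.0887

0.0887


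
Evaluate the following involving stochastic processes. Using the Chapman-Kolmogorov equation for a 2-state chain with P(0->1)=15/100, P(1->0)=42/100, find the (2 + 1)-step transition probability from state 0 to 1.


P^3 = P^2 * P^1
Computing via matrix multiplication of the transition matrix.
Entry (0,1) of P^3 = 0.2422

0.2422


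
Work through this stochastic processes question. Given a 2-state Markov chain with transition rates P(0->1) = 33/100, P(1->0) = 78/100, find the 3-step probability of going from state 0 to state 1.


Computing P^3 by matrix multiplication.
P = [[0.6700, 0.3300], [0.7800, 0.2200]]
After raising P to the power 3:
P^3(0,1) = 0.2977

0.2977


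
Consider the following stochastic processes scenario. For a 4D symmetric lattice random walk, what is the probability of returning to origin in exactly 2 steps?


P(return in 2 steps) = P(reverse first step) = 1/(2d)
= 1/8
= 0.1250

0.1250


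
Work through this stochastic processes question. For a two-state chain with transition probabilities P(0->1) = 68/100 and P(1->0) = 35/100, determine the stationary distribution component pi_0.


Stationary distribution: pi_0 = p10/(p01+p10), pi_1 = p01/(p01+p10)
p01 = 0.6800, p10 = 0.3500
pi_0 = 0.3398

0.3398


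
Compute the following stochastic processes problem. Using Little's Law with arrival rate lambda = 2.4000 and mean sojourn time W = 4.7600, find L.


Little's Law: L = lambda * W
= 2.4000 * 4.7600
= 11.4240

11.4240


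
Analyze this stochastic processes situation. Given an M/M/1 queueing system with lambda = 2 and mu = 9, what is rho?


rho = lambda/mu
= 2/9
= 0.2222

0.2222


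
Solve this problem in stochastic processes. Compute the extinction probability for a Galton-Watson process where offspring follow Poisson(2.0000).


Since mu = 2.0000 > 1, extinction prob q < 1.
Solve s = exp(mu*(s-1)) iteratively.
q = 0.2032

0.2032


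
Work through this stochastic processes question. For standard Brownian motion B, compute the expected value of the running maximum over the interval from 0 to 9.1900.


E(max B(s)) = sqrt(2t/pi)
= sqrt(2*9.1900/pi)
= sqrt(5.8505)
= 2.4188

2.4188


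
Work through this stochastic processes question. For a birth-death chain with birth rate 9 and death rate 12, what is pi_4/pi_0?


For birth-death process, pi_n/pi_0 = (lambda/mu)^n
= (9/12)^4
= 0.3164

0.3164


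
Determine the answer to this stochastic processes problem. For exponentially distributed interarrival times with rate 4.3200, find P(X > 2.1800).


P(X > t) = exp(-lambda * t)
= exp(-4.3200 * 2.1800)
= exp(-9.4176) = 8.1281e-05

8.1281e-05


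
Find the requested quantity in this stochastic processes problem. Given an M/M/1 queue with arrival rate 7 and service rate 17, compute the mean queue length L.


rho = 7/17 = 0.4118
L = rho/(1-rho)
= 0.4118/0.5882
= 0.7000

0.7000


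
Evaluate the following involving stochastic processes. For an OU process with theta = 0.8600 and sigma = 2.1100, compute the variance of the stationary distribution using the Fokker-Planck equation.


Stationary variance = sigma^2 / (2*theta)
= 2.1100^2 / (2*0.8600)
= 4.4521 / 1.7200
= 2.5884

2.5884


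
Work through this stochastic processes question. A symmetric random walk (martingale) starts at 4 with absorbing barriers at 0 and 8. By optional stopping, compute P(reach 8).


By optional stopping theorem: E(M at tau) = M(0) = 4
P(hit 8)*8 + P(hit 0)*0 = 4
P(hit 8) = (4 - 0)/(8 - 0) = 1/2 = 0.5000

0.5000


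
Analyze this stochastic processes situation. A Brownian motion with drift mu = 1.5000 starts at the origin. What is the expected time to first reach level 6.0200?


Expected first passage time = a/mu
= 6.0200/1.5000
= 4.0133

4.0133


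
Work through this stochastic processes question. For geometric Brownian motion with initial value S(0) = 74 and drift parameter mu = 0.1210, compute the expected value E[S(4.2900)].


E[S(t)] = S(0) * exp(mu * t)
= 74 * exp(0.1210 * 4.2900)
= 74 * 1.6805
= 124.3568

124.3568


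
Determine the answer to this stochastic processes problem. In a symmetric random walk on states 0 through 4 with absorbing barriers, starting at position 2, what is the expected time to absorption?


For symmetric RW on 0,...,N with absorbing barriers, E(i) = i*(N-i)
E(2) = 2 * 2 = 4

4


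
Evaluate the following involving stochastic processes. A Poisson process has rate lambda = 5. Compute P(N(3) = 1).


P(N(t)=k) = (lambda*t)^k * exp(-lambda*t) / k!
lambda*t = 15
= 15^1 * exp(-15) / 1!
= 15 * 3.0590e-07 / 1
= 4.5885e-06

4.5885e-06


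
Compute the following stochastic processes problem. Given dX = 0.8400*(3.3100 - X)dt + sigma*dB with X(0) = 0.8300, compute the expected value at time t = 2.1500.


E[X(t)] = mu + (X(0) - mu)*exp(-theta*t)
= 3.3100 + (0.8300 - 3.3100)*exp(-0.8400*2.1500)
= 3.3100 + -2.4800 * 0.1643
= 2.9025

2.9025


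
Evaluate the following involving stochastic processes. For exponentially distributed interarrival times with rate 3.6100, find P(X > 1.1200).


P(X > t) = exp(-lambda * t)
= exp(-3.6100 * 1.1200)
= exp(-4.0432) = 0.0175

0.0175


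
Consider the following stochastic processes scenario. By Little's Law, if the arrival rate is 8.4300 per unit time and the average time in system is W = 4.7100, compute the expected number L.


Little's Law: L = lambda * W
= 8.4300 * 4.7100
= 39.7053

39.7053


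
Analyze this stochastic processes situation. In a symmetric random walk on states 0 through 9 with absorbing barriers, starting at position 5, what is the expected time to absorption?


For symmetric RW on 0,...,N with absorbing barriers, E(i) = i*(N-i)
E(5) = 5 * 4 = 20

20


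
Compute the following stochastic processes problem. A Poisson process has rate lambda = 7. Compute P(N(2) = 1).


P(N(t)=k) = (lambda*t)^k * exp(-lambda*t) / k!
lambda*t = 14
= 14^1 * exp(-14) / 1!
= 14 * 8.3153e-07 / 1
= 1.1641e-05

1.1641e-05


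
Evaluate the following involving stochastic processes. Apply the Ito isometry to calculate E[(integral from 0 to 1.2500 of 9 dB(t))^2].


By Ito isometry: E[(int f dB)^2] = int f^2 dt
= 9^2 * 1.2500
= 81 * 1.2500 = 101.2500

101.2500


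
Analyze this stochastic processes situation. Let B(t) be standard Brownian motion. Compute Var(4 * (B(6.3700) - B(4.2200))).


Var(alpha*(B(t)-B(s))) = alpha^2 * (t-s)
= 4^2 * (6.3700 - 4.2200)
= 16 * 2.1500
= 34.4000

34.4000


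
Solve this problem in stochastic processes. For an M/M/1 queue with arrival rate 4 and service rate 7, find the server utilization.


rho = lambda/mu
= 4/7
= 0.5714

0.5714


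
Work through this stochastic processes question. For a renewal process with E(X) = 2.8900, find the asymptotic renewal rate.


Long-run renewal rate = 1/E(X)
= 1/2.8900
= 0.3460

0.3460


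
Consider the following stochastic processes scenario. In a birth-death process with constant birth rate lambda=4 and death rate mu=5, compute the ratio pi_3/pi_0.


For birth-death process, pi_n/pi_0 = (lambda/mu)^n
= (4/5)^3
= 0.5120

0.5120


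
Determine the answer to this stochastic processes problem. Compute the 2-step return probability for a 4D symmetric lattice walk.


P(return in 2 steps) = P(reverse first step) = 1/(2d)
= 1/8
= 0.1250

0.1250


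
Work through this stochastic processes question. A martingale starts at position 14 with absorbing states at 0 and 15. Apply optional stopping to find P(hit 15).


By optional stopping theorem: E(M at tau) = M(0) = 14
P(hit 15)*15 + P(hit 0)*0 = 14
P(hit 15) = (14 - 0)/(15 - 0) = 14/15 = 0.9333

0.9333


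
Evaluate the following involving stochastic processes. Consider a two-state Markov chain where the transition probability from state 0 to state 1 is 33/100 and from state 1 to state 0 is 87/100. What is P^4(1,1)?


Computing P^4 by matrix multiplication.
P = [[0.6700, 0.3300], [0.8700, 0.1300]]
After raising P to the power 4:
P^4(1,1) = 0.2762

0.2762


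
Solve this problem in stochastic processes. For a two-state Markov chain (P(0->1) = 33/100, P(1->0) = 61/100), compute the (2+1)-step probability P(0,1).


P^3 = P^2 * P^1
Computing via matrix multiplication of the transition matrix.
Entry (0,1) of P^3 = 0.3510

0.3510


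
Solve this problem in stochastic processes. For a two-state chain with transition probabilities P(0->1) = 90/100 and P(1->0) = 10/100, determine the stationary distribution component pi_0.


Stationary distribution: pi_0 = p10/(p01+p10), pi_1 = p01/(p01+p10)
p01 = 0.9000, p10 = 0.1000
pi_0 = 0.1000

0.1000


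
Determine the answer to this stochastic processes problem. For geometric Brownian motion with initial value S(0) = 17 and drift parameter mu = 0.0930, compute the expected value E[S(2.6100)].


E[S(t)] = S(0) * exp(mu * t)
= 17 * exp(0.0930 * 2.6100)
= 17 * 1.2747
= 21.6703

21.6703


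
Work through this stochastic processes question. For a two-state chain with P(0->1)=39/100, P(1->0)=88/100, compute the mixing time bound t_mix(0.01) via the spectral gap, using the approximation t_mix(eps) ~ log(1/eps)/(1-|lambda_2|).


lambda_2 = |1 - p01 - p10| = |1 - 0.3900 - 0.8800| = 0.2700
t_mix ~ log(1/eps)/(1 - |lambda_2|)
= log(100)/(1 - 0.2700) = 4.6052/0.7300
= 6.3085

6.3085


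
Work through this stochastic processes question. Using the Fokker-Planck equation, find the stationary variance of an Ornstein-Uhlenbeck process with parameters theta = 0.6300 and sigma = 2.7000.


Stationary variance = sigma^2 / (2*theta)
= 2.7000^2 / (2*0.6300)
= 7.2900 / 1.2600
= 5.7857

5.7857


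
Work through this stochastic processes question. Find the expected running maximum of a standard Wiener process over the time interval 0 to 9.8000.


E(max B(s)) = sqrt(2t/pi)
= sqrt(2*9.8000/pi)
= sqrt(6.2389)
= 2.4978

2.4978


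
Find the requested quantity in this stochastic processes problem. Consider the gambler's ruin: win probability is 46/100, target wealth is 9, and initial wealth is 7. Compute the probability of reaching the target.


Gambler's ruin formula:
r = q/p = 0.5400/0.4600 = 1.1739
P(win) = (1 - r^i)/(1 - r^N)
= (1 - 1.1739^7)/(1 - 1.1739^9)
= 0.6408

0.6408


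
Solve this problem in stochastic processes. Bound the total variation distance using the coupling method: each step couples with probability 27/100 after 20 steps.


TV distance bound <= (1-delta)^n
= (1 - 0.2700)^20
= 0.7300^20
= 0.0018

0.0018


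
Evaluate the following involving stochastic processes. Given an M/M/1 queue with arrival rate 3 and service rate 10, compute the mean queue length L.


rho = 3/10 = 0.3000
L = rho/(1-rho)
= 0.3000/0.7000
= 0.4286

0.4286


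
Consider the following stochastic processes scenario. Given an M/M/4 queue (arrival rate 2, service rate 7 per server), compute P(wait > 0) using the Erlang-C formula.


a = lambda/mu = 0.2857
rho = a/c = 0.0714
Erlang-C formula applied:
C(c,a) = 2.2471e-04

2.2471e-04


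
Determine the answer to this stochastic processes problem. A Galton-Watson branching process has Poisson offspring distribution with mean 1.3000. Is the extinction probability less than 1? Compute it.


Since mu = 1.3000 > 1, extinction prob q < 1.
Solve s = exp(mu*(s-1)) iteratively.
q = 0.5770

0.5770


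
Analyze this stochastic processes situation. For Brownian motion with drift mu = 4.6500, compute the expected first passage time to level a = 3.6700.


Expected first passage time = a/mu
= 3.6700/4.6500
= 0.7892

0.7892


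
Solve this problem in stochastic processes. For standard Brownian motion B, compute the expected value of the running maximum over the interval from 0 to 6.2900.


E(max B(s)) = sqrt(2t/pi)
= sqrt(2*6.2900/pi)
= sqrt(4.0043)
= 2.0011

2.0011


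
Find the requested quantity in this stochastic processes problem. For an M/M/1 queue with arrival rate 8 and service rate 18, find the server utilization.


rho = lambda/mu
= 8/18
= 0.4444

0.4444


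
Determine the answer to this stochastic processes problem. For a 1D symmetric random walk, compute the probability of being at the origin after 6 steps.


P(S(6) = 0) = C(6,3) / 4^3
= 20 / 64
= 0.3125

0.3125


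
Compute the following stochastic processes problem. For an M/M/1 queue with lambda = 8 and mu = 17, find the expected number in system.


rho = 8/17 = 0.4706
L = rho/(1-rho)
= 0.4706/0.5294
= 0.8889

0.8889


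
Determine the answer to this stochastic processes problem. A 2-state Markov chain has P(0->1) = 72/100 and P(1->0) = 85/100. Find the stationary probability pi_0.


Stationary distribution: pi_0 = p10/(p01+p10), pi_1 = p01/(p01+p10)
p01 = 0.7200, p10 = 0.8500
pi_0 = 0.5414

0.5414


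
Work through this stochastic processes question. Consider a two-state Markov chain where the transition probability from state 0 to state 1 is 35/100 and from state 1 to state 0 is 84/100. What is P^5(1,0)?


Computing P^5 by matrix multiplication.
P = [[0.6500, 0.3500], [0.8400, 0.1600]]
After raising P to the power 5:
P^5(1,0) = 0.7061

0.7061


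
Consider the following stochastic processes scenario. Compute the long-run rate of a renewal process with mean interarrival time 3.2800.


Long-run renewal rate = 1/E(X)
= 1/3.2800
= 0.3049

0.3049


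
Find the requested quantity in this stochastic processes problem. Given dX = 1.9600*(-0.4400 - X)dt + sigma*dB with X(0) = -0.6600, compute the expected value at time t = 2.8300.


E[X(t)] = mu + (X(0) - mu)*exp(-theta*t)
= -0.4400 + (-0.6600 - -0.4400)*exp(-1.9600*2.8300)
= -0.4400 + -0.2200 * 0.0039
= -0.4409

-0.4409


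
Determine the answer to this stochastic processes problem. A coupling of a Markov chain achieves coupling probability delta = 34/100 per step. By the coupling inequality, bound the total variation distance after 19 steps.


TV distance bound <= (1-delta)^n
= (1 - 0.3400)^19
= 0.6600^19
= 3.7268e-04

3.7268e-04


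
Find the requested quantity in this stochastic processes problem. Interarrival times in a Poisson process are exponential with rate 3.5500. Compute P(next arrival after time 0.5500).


P(X > t) = exp(-lambda * t)
= exp(-3.5500 * 0.5500)
= exp(-1.9525) = 0.1419

0.1419


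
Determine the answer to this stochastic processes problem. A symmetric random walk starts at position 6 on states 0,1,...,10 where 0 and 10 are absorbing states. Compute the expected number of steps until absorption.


For symmetric RW on 0,...,N with absorbing barriers, E(i) = i*(N-i)
E(6) = 6 * 4 = 24

24


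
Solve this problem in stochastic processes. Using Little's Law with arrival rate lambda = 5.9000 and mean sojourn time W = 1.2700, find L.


Little's Law: L = lambda * W
= 5.9000 * 1.2700
= 7.4930

7.4930


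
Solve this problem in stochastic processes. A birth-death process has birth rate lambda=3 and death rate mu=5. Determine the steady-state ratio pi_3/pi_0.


For birth-death process, pi_n/pi_0 = (lambda/mu)^n
= (3/5)^3
= 0.2160

0.2160


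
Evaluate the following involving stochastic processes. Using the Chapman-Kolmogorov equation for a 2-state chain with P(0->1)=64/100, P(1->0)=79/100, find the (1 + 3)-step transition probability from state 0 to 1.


P^4 = P^1 * P^3
Computing via matrix multiplication of the transition matrix.
Entry (0,1) of P^4 = 0.4323

0.4323


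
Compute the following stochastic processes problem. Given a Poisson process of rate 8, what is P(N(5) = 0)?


P(N(t)=k) = (lambda*t)^k * exp(-lambda*t) / k!
lambda*t = 40
= 40^0 * exp(-40) / 0!
= 1 * 4.2484e-18 / 1
= 4.2484e-18

4.2484e-18


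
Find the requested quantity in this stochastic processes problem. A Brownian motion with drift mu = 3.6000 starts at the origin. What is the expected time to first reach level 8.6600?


Expected first passage time = a/mu
= 8.6600/3.6000
= 2.4056

2.4056


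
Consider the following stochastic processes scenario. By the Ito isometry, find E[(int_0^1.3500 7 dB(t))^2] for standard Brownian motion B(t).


By Ito isometry: E[(int f dB)^2] = int f^2 dt
= 7^2 * 1.3500
= 49 * 1.3500 = 66.1500

66.1500


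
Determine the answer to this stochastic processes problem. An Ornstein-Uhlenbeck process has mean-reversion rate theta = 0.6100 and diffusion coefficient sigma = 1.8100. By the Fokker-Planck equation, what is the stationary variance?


Stationary variance = sigma^2 / (2*theta)
= 1.8100^2 / (2*0.6100)
= 3.2761 / 1.2200
= 2.6853

2.6853


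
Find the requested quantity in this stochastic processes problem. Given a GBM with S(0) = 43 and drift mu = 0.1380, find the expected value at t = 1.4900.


E[S(t)] = S(0) * exp(mu * t)
= 43 * exp(0.1380 * 1.4900)
= 43 * 1.2283
= 52.8163

52.8163


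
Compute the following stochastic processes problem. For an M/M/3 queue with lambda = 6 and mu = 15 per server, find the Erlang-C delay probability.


a = lambda/mu = 0.4000
rho = a/c = 0.1333
Erlang-C formula applied:
C(c,a) = 0.0082

0.0082


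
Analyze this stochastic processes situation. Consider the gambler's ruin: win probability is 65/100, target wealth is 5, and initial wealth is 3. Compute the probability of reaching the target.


Gambler's ruin formula:
r = q/p = 0.3500/0.6500 = 0.5385
P(win) = (1 - r^i)/(1 - r^N)
= (1 - 0.5385^3)/(1 - 0.5385^5)
= 0.8839

0.8839


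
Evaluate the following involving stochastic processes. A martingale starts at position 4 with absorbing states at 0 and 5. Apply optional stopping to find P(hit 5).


By optional stopping theorem: E(M at tau) = M(0) = 4
P(hit 5)*5 + P(hit 0)*0 = 4
P(hit 5) = (4 - 0)/(5 - 0) = 4/5 = 0.8000

0.8000


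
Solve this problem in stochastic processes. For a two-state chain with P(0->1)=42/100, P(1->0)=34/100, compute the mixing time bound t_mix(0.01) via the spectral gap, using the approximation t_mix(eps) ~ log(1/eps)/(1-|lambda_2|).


lambda_2 = |1 - p01 - p10| = |1 - 0.4200 - 0.3400| = 0.2400
t_mix ~ log(1/eps)/(1 - |lambda_2|)
= log(100)/(1 - 0.2400) = 4.6052/0.7600
= 6.0594

6.0594


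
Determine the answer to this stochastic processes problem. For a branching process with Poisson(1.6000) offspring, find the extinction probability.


Since mu = 1.6000 > 1, extinction prob q < 1.
Solve s = exp(mu*(s-1)) iteratively.
q = 0.3580

0.3580


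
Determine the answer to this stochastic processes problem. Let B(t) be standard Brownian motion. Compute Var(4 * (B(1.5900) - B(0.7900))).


Var(alpha*(B(t)-B(s))) = alpha^2 * (t-s)
= 4^2 * (1.5900 - 0.7900)
= 16 * 0.8000
= 12.8000

12.8000


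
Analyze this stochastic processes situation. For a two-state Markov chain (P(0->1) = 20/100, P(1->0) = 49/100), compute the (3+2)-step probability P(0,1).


P^5 = P^3 * P^2
Computing via matrix multiplication of the transition matrix.
Entry (0,1) of P^5 = 0.2890

0.2890


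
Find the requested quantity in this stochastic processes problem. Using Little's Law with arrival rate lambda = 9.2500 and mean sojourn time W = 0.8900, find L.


Little's Law: L = lambda * W
= 9.2500 * 0.8900
= 8.2325

8.2325


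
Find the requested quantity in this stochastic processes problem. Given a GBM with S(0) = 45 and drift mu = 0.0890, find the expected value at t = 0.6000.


E[S(t)] = S(0) * exp(mu * t)
= 45 * exp(0.0890 * 0.6000)
= 45 * 1.0549
= 47.4683

47.4683


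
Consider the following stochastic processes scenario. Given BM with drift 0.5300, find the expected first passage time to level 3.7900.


Expected first passage time = a/mu
= 3.7900/0.5300
= 7.1509

7.1509


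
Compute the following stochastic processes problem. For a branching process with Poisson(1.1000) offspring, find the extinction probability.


Since mu = 1.1000 > 1, extinction prob q < 1.
Solve s = exp(mu*(s-1)) iteratively.
q = 0.8239

0.8239


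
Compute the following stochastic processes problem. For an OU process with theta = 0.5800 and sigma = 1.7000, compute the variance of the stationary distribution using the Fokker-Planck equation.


Stationary variance = sigma^2 / (2*theta)
= 1.7000^2 / (2*0.5800)
= 2.8900 / 1.1600
= 2.4914

2.4914


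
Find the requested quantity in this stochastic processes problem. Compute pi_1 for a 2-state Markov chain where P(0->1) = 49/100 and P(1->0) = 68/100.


Stationary distribution: pi_0 = p10/(p01+p10), pi_1 = p01/(p01+p10)
p01 = 0.4900, p10 = 0.6800
pi_1 = 0.4188

0.4188


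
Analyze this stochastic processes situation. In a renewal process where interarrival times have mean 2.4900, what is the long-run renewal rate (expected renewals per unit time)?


Long-run renewal rate = 1/E(X)
= 1/2.4900
= 0.4016

0.4016


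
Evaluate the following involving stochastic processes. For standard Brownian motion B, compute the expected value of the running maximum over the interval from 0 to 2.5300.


E(max B(s)) = sqrt(2t/pi)
= sqrt(2*2.5300/pi)
= sqrt(1.6106)
= 1.2691

1.2691


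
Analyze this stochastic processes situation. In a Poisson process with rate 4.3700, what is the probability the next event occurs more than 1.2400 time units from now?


P(X > t) = exp(-lambda * t)
= exp(-4.3700 * 1.2400)
= exp(-5.4188) = 0.0044

0.0044


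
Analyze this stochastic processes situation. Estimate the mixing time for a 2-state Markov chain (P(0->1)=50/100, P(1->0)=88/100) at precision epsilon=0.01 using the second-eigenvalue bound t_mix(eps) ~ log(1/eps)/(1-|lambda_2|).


lambda_2 = |1 - p01 - p10| = |1 - 0.5000 - 0.8800| = 0.3800
t_mix ~ log(1/eps)/(1 - |lambda_2|)
= log(100)/(1 - 0.3800) = 4.6052/0.6200
= 7.4277

7.4277


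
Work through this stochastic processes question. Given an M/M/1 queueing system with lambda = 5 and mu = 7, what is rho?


rho = lambda/mu
= 5/7
= 0.7143

0.7143


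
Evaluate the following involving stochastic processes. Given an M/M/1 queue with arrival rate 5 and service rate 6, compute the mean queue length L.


rho = 5/6 = 0.8333
L = rho/(1-rho)
= 0.8333/0.1667
= 5.0000

5.0000


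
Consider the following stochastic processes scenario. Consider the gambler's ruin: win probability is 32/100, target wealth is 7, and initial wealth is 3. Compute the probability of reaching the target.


Gambler's ruin formula:
r = q/p = 0.6800/0.3200 = 2.1250
P(win) = (1 - r^i)/(1 - r^N)
= (1 - 2.1250^3)/(1 - 2.1250^7)
= 0.0442

0.0442


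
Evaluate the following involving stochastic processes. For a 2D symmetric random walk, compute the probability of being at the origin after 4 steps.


P = C(4,2)^2 / 4^4
= 6^2 / 256
= 36 / 256
= 0.1406

0.1406


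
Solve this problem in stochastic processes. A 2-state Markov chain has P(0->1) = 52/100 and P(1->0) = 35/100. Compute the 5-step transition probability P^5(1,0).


Computing P^5 by matrix multiplication.
P = [[0.4800, 0.5200], [0.3500, 0.6500]]
After raising P to the power 5:
P^5(1,0) = 0.4023

0.4023


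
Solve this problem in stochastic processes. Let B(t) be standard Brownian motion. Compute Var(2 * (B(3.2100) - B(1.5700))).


Var(alpha*(B(t)-B(s))) = alpha^2 * (t-s)
= 2^2 * (3.2100 - 1.5700)
= 4 * 1.6400
= 6.5600

6.5600


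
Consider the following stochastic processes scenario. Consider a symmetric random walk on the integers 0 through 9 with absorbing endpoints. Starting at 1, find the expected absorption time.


For symmetric RW on 0,...,N with absorbing barriers, E(i) = i*(N-i)
E(1) = 1 * 8 = 8

8


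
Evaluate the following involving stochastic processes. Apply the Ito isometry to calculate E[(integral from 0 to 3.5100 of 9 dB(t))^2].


By Ito isometry: E[(int f dB)^2] = int f^2 dt
= 9^2 * 3.5100
= 81 * 3.5100 = 284.3100

284.3100


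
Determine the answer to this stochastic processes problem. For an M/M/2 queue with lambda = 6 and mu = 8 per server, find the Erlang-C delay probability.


a = lambda/mu = 0.7500
rho = a/c = 0.3750
Erlang-C formula applied:
C(c,a) = 0.2045

0.2045


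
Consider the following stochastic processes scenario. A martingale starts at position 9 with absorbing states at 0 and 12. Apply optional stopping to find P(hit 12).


By optional stopping theorem: E(M at tau) = M(0) = 9
P(hit 12)*12 + P(hit 0)*0 = 9
P(hit 12) = (9 - 0)/(12 - 0) = 3/4 = 0.7500

0.7500


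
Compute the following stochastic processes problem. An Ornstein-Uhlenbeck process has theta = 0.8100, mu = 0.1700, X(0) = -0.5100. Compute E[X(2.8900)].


E[X(t)] = mu + (X(0) - mu)*exp(-theta*t)
= 0.1700 + (-0.5100 - 0.1700)*exp(-0.8100*2.8900)
= 0.1700 + -0.6800 * 0.0962
= 0.1046

0.1046


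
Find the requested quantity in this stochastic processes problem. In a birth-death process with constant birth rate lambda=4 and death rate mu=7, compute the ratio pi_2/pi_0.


For birth-death process, pi_n/pi_0 = (lambda/mu)^n
= (4/7)^2
= 0.3265

0.3265


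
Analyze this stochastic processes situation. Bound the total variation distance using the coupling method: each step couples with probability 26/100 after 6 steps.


TV distance bound <= (1-delta)^n
= (1 - 0.2600)^6
= 0.7400^6
= 0.1642

0.1642


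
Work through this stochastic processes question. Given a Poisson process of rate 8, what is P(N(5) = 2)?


P(N(t)=k) = (lambda*t)^k * exp(-lambda*t) / k!
lambda*t = 40
= 40^2 * exp(-40) / 2!
= 1600 * 4.2484e-18 / 2
= 3.3987e-15

3.3987e-15


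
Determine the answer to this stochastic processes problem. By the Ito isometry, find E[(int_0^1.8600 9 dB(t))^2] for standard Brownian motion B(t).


By Ito isometry: E[(int f dB)^2] = int f^2 dt
= 9^2 * 1.8600
= 81 * 1.8600 = 150.6600

150.6600


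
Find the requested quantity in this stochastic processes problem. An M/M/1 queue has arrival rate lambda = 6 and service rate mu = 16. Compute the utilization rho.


rho = lambda/mu
= 6/16
= 0.3750

0.3750


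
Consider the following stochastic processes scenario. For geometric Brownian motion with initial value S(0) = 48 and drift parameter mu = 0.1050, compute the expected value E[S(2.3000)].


E[S(t)] = S(0) * exp(mu * t)
= 48 * exp(0.1050 * 2.3000)
= 48 * 1.2732
= 61.1116

61.1116


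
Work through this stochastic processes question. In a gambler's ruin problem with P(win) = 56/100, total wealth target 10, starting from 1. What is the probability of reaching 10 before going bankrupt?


Gambler's ruin formula:
r = q/p = 0.4400/0.5600 = 0.7857
P(win) = (1 - r^i)/(1 - r^N)
= (1 - 0.7857^1)/(1 - 0.7857^10)
= 0.2354

0.2354


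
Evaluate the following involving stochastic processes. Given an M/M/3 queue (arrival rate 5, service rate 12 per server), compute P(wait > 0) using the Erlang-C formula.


a = lambda/mu = 0.4167
rho = a/c = 0.1389
Erlang-C formula applied:
C(c,a) = 0.0092

0.0092


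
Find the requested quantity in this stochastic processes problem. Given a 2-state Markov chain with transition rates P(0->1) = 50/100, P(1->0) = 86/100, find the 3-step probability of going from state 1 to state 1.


Computing P^3 by matrix multiplication.
P = [[0.5000, 0.5000], [0.8600, 0.1400]]
After raising P to the power 3:
P^3(1,1) = 0.3381

0.3381


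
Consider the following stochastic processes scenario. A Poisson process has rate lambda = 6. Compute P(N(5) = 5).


P(N(t)=k) = (lambda*t)^k * exp(-lambda*t) / k!
lambda*t = 30
= 30^5 * exp(-30) / 5!
= 24300000 * 9.3576e-14 / 120
= 1.8949e-08

1.8949e-08


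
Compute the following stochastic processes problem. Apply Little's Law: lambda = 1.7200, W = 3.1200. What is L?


Little's Law: L = lambda * W
= 1.7200 * 3.1200
= 5.3664

5.3664


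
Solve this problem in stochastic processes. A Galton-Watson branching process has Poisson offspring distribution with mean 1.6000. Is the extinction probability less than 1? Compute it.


Since mu = 1.6000 > 1, extinction prob q < 1.
Solve s = exp(mu*(s-1)) iteratively.
q = 0.3580

0.3580


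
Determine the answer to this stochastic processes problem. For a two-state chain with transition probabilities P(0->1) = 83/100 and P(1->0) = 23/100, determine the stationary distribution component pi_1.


Stationary distribution: pi_0 = p10/(p01+p10), pi_1 = p01/(p01+p10)
p01 = 0.8300, p10 = 0.2300
pi_1 = 0.7830

0.7830


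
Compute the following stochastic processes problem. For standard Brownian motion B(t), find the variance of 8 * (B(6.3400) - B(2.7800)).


Var(alpha*(B(t)-B(s))) = alpha^2 * (t-s)
= 8^2 * (6.3400 - 2.7800)
= 64 * 3.5600
= 227.8400

227.8400


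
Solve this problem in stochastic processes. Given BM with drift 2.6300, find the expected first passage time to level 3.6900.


Expected first passage time = a/mu
= 3.6900/2.6300
= 1.4030

1.4030


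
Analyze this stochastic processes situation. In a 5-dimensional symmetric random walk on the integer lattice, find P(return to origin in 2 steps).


P(return in 2 steps) = P(reverse first step) = 1/(2d)
= 1/10
= 0.1000

0.1000


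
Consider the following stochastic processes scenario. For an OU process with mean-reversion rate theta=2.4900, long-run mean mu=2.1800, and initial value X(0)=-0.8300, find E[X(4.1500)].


E[X(t)] = mu + (X(0) - mu)*exp(-theta*t)
= 2.1800 + (-0.8300 - 2.1800)*exp(-2.4900*4.1500)
= 2.1800 + -3.0100 * 3.2525e-05
= 2.1799

2.1799


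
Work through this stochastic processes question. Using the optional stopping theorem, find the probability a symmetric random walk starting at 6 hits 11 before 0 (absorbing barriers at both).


By optional stopping theorem: E(M at tau) = M(0) = 6
P(hit 11)*11 + P(hit 0)*0 = 6
P(hit 11) = (6 - 0)/(11 - 0) = 6/11 = 0.5455

0.5455


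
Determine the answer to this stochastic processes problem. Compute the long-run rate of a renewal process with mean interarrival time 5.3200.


Long-run renewal rate = 1/E(X)
= 1/5.3200
= 0.1880

0.1880


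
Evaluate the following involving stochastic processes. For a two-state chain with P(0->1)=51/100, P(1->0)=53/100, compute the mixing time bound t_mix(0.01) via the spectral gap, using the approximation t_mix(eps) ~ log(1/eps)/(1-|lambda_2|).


lambda_2 = |1 - p01 - p10| = |1 - 0.5100 - 0.5300| = 0.0400
t_mix ~ log(1/eps)/(1 - |lambda_2|)
= log(100)/(1 - 0.0400) = 4.6052/0.9600
= 4.7971

4.7971


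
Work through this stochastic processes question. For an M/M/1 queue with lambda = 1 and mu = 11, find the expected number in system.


rho = 1/11 = 0.0909
L = rho/(1-rho)
= 0.0909/0.9091
= 0.1000

0.1000


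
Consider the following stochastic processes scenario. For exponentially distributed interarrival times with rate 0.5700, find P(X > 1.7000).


P(X > t) = exp(-lambda * t)
= exp(-0.5700 * 1.7000)
= exp(-0.9690) = 0.3795

0.3795


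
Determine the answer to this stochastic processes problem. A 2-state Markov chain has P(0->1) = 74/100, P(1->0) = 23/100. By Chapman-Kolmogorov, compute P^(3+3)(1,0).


P^6 = P^3 * P^3
Computing via matrix multiplication of the transition matrix.
Entry (1,0) of P^6 = 0.2371

0.2371


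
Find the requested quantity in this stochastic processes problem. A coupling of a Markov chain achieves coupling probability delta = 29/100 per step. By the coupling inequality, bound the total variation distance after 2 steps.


TV distance bound <= (1-delta)^n
= (1 - 0.2900)^2
= 0.7100^2
= 0.5041

0.5041


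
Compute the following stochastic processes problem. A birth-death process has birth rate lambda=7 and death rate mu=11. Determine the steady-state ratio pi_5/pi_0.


For birth-death process, pi_n/pi_0 = (lambda/mu)^n
= (7/11)^5
= 0.1044

0.1044


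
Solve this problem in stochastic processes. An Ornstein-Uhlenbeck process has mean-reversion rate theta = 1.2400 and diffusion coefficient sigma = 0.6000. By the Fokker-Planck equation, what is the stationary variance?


Stationary variance = sigma^2 / (2*theta)
= 0.6000^2 / (2*1.2400)
= 0.3600 / 2.4800
= 0.1452

0.1452


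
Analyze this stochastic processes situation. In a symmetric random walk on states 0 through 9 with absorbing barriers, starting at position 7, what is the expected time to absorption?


For symmetric RW on 0,...,N with absorbing barriers, E(i) = i*(N-i)
E(7) = 7 * 2 = 14

14


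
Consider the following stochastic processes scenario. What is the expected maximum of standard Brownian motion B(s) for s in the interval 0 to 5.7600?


E(max B(s)) = sqrt(2t/pi)
= sqrt(2*5.7600/pi)
= sqrt(3.6669)
= 1.9149

1.9149


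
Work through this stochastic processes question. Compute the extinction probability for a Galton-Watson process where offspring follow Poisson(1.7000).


Since mu = 1.7000 > 1, extinction prob q < 1.
Solve s = exp(mu*(s-1)) iteratively.
q = 0.3088

0.3088


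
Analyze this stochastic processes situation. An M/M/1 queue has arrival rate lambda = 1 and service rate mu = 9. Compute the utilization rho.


rho = lambda/mu
= 1/9
= 0.1111

0.1111


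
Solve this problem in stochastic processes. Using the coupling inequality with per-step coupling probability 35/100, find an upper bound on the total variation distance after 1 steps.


TV distance bound <= (1-delta)^n
= (1 - 0.3500)^1
= 0.6500^1
= 0.6500

0.6500
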